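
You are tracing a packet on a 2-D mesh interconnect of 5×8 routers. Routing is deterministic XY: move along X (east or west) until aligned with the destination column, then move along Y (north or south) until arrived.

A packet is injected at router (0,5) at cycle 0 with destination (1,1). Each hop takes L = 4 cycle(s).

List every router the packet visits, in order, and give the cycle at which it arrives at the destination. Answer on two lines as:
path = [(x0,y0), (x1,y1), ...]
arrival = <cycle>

#0 — 0,5 | c0
#1 — 1,5 | c4 | E
#2 — 1,4 | c8 | S
#3 — 1,3 | c12 | S
#4 — 1,2 | c16 | S
#5 — 1,1 | c20 | S

path = [(0,5), (1,5), (1,4), (1,3), (1,2), (1,1)]
arrival = 20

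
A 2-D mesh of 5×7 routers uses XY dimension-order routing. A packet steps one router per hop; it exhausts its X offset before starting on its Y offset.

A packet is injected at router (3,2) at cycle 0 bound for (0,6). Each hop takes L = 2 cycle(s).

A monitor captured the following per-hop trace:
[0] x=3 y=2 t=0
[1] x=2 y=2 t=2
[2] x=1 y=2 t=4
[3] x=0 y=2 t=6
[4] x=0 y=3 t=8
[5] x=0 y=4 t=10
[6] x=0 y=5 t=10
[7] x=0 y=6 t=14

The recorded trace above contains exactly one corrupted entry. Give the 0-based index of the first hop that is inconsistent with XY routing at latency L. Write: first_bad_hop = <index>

hop 1: step (-1,+0), +2 cyc — ok
hop 2: step (-1,+0), +2 cyc — ok
hop 3: step (-1,+0), +2 cyc — ok
hop 4: step (+0,+1), +2 cyc — ok
hop 5: step (+0,+1), +2 cyc — ok
hop 6: step (+0,+1), +0 cyc — BAD: Δcyc=0≠L

first_bad_hop = 6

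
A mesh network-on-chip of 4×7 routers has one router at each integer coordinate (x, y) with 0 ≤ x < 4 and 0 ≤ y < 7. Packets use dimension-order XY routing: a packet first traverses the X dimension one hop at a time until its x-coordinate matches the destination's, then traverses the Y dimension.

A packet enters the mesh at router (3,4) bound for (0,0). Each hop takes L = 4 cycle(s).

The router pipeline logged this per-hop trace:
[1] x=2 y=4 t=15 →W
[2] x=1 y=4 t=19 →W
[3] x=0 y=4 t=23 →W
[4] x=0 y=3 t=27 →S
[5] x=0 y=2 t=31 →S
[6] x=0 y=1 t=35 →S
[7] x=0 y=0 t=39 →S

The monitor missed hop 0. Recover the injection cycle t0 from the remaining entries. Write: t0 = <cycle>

t0 = 11

cyc[1] = 15 and cyc[k] = t0 + k·L for every k.
Therefore t0 = 15 − L = 11.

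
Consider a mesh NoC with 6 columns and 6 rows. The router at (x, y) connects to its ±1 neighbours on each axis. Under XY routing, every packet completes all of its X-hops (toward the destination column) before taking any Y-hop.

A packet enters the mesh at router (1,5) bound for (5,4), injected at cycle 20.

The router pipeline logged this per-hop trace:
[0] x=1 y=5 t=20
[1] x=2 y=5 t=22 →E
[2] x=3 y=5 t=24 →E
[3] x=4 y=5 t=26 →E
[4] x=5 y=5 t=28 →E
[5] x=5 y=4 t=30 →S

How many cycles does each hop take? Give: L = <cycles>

L = 2

cyc[1] − cyc[0] = 22 − 20 = 2.
Per-hop latency L = Δcyc = 2.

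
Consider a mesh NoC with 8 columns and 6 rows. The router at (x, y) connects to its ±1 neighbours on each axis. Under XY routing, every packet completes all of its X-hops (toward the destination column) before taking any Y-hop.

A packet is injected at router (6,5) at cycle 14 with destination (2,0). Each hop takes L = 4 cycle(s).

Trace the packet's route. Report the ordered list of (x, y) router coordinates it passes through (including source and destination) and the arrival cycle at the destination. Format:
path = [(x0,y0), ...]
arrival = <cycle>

  0. router=(6,5) cycle=14 (inject)
  1. router=(5,5) cycle=18 dir=W
  2. router=(4,5) cycle=22 dir=W
  3. router=(3,5) cycle=26 dir=W
  4. router=(2,5) cycle=30 dir=W
  5. router=(2,4) cycle=34 dir=S
  6. router=(2,3) cycle=38 dir=S
  7. router=(2,2) cycle=42 dir=S
  8. router=(2,1) cycle=46 dir=S
  9. router=(2,0) cycle=50 dir=S

path = [(6,5), (5,5), (4,5), (3,5), (2,5), (2,4), (2,3), (2,2), (2,1), (2,0)]
arrival = 50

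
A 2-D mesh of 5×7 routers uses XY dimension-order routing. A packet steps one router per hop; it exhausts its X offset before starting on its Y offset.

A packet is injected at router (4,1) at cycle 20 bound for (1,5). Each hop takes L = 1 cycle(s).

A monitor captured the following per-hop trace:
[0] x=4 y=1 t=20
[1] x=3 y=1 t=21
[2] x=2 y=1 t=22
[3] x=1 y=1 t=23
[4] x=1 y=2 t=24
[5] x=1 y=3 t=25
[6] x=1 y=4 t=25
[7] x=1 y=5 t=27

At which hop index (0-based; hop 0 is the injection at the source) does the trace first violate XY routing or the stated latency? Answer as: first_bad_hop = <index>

[1] (-1,+0) / 1c ⇒ ok
[2] (-1,+0) / 1c ⇒ ok
[3] (-1,+0) / 1c ⇒ ok
[4] (+0,+1) / 1c ⇒ ok
[5] (+0,+1) / 1c ⇒ ok
[6] (+0,+1) / 0c ⇒ BAD: Δcyc=0≠L

first_bad_hop = 6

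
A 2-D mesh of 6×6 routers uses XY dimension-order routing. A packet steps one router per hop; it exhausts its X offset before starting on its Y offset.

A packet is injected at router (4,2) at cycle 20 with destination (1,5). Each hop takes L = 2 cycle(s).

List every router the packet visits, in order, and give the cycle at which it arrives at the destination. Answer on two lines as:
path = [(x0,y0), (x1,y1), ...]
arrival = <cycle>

path = [(4,2), (3,2), (2,2), (1,2), (1,3), (1,4), (1,5)]
arrival = 32

[0] x=4 y=2 t=20
[1] x=3 y=2 t=22 →W
[2] x=2 y=2 t=24 →W
[3] x=1 y=2 t=26 →W
[4] x=1 y=3 t=28 →N
[5] x=1 y=4 t=30 →N
[6] x=1 y=5 t=32 →N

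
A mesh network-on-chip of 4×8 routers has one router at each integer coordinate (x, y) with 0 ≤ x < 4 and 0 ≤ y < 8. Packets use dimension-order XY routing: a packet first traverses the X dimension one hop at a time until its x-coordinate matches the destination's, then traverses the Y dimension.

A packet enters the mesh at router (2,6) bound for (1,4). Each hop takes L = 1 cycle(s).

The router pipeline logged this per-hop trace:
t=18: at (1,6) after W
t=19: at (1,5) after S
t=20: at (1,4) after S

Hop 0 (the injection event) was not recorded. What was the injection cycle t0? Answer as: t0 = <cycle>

t0 = 17

cyc[1] = 18 and cyc[k] = t0 + k·L for every k.
Therefore t0 = 18 − L = 17.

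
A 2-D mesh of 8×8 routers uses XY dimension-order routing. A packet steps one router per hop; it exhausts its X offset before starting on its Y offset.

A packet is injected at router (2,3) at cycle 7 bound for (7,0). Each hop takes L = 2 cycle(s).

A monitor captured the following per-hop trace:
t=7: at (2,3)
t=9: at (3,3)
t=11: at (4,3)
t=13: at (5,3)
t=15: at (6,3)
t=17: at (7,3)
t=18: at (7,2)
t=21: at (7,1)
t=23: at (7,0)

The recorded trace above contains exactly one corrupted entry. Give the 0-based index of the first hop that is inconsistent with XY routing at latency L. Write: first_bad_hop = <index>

first_bad_hop = 6

check 1→ d=(1,0) cyc+2: ok
check 2→ d=(1,0) cyc+2: ok
check 3→ d=(1,0) cyc+2: ok
check 4→ d=(1,0) cyc+2: ok
check 5→ d=(1,0) cyc+2: ok
check 6→ d=(0,-1) cyc+1: BAD: Δcyc=1≠L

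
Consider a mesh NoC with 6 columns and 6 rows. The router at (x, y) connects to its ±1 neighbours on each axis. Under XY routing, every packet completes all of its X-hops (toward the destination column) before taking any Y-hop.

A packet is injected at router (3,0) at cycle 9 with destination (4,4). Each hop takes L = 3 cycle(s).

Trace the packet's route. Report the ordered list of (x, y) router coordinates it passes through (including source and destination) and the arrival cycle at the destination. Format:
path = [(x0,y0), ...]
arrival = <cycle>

path = [(3,0), (4,0), (4,1), (4,2), (4,3), (4,4)]
arrival = 24

t=9: at (3,0)
t=12: at (4,0) after E
t=15: at (4,1) after N
t=18: at (4,2) after N
t=21: at (4,3) after N
t=24: at (4,4) after N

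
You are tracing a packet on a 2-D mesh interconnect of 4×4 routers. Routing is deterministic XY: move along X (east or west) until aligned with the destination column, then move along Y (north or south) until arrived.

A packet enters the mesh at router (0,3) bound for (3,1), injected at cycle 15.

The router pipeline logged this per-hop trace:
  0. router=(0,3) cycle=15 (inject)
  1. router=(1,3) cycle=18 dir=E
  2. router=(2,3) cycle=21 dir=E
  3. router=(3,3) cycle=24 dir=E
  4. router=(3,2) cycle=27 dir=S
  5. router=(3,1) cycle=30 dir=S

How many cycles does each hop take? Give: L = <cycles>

L = 3

Between hops 0 and 1 the cycle counter advances 18 − 15 = 3.
Each hop adds L, hence L = 3.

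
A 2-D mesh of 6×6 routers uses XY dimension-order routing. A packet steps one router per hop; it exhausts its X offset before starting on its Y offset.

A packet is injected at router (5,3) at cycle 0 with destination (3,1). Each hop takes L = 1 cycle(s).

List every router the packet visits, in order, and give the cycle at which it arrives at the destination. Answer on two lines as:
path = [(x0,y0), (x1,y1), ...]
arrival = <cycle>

path = [(5,3), (4,3), (3,3), (3,2), (3,1)]
arrival = 4

hop 0: (5,3) @ cyc 0
hop 1: (4,3) @ cyc 1  [W]
hop 2: (3,3) @ cyc 2  [W]
hop 3: (3,2) @ cyc 3  [S]
hop 4: (3,1) @ cyc 4  [S]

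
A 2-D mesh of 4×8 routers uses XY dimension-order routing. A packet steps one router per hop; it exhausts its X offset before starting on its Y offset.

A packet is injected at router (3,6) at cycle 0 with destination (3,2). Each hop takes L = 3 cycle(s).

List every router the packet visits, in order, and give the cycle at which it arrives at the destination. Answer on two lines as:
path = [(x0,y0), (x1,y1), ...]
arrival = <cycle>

path = [(3,6), (3,5), (3,4), (3,3), (3,2)]
arrival = 12

src (3,6)  cyc=0
S→(3,5)  cyc=3
S→(3,4)  cyc=6
S→(3,3)  cyc=9
S→(3,2)  cyc=12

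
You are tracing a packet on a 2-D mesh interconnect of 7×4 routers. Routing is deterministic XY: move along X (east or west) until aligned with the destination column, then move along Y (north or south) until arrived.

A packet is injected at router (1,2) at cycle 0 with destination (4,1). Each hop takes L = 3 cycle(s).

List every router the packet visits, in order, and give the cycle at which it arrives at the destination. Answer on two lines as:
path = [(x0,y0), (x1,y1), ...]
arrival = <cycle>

#0 — 1,2 | c0
#1 — 2,2 | c3 | E
#2 — 3,2 | c6 | E
#3 — 4,2 | c9 | E
#4 — 4,1 | c12 | S

path = [(1,2), (2,2), (3,2), (4,2), (4,1)]
arrival = 12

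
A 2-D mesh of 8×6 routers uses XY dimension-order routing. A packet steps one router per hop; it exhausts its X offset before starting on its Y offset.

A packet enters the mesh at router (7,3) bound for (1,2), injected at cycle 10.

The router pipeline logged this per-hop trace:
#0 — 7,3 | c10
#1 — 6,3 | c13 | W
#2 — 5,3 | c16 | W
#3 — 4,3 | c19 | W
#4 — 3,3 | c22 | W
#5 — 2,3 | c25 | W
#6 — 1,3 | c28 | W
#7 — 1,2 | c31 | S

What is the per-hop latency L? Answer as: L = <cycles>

Δcyc across hop 0→1: 13 − 10 = 3.
Each hop adds L, hence L = 3.

L = 3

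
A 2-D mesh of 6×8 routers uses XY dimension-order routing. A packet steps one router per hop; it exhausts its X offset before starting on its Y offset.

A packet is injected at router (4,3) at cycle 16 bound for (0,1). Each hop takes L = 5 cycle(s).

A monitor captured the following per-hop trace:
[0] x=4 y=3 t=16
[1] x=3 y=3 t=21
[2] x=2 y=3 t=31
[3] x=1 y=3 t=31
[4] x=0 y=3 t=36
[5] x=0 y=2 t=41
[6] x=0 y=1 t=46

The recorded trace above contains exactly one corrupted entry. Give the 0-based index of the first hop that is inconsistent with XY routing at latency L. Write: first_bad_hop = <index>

hop 1: step (-1,+0), +5 cyc — ok
hop 2: step (-1,+0), +10 cyc — BAD: Δcyc=10≠L

first_bad_hop = 2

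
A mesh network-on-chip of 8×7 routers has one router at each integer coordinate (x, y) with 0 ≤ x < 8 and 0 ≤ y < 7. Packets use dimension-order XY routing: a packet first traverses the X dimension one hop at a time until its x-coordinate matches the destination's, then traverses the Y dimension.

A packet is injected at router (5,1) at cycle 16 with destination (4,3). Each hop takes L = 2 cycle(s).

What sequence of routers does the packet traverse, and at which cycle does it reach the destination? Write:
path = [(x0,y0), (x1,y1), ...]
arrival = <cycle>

path = [(5,1), (4,1), (4,2), (4,3)]
arrival = 22

hop 0: (5,1) @ cyc 16
hop 1: (4,1) @ cyc 18  [W]
hop 2: (4,2) @ cyc 20  [N]
hop 3: (4,3) @ cyc 22  [N]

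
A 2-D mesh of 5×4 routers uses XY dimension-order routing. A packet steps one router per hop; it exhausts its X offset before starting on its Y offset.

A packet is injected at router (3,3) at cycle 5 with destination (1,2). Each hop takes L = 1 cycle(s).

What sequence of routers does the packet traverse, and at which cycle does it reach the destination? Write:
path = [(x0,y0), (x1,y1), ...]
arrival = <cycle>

path = [(3,3), (2,3), (1,3), (1,2)]
arrival = 8

#0 — 3,3 | c5
#1 — 2,3 | c6 | W
#2 — 1,3 | c7 | W
#3 — 1,2 | c8 | S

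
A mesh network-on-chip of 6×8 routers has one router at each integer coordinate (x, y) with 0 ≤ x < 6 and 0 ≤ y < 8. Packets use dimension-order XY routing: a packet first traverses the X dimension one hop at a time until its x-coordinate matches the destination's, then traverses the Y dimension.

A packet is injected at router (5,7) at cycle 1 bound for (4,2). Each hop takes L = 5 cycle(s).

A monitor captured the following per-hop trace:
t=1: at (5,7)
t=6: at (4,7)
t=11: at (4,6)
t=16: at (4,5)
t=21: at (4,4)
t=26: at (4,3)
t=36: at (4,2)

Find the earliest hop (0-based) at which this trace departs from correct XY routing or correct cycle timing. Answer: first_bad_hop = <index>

first_bad_hop = 6

[1] (-1,+0) / 5c ⇒ ok
[2] (+0,-1) / 5c ⇒ ok
[3] (+0,-1) / 5c ⇒ ok
[4] (+0,-1) / 5c ⇒ ok
[5] (+0,-1) / 5c ⇒ ok
[6] (+0,-1) / 10c ⇒ BAD: Δcyc=10≠L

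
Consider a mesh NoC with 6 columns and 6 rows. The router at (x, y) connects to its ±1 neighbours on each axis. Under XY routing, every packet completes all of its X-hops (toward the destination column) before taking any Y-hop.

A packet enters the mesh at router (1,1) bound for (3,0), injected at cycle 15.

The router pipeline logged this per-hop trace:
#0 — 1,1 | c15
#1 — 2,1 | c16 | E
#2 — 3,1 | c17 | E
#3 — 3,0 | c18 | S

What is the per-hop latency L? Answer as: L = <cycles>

L = 1

From hop 0 (15) to hop 1 (16): +1 cycles.
Each hop adds L, hence L = 1.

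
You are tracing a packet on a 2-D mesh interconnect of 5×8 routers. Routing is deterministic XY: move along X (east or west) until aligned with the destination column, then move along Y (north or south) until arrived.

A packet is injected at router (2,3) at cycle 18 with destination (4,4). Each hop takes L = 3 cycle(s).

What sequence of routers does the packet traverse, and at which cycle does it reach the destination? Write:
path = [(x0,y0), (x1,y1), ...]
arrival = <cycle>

src (2,3)  cyc=18
E→(3,3)  cyc=21
E→(4,3)  cyc=24
N→(4,4)  cyc=27

path = [(2,3), (3,3), (4,3), (4,4)]
arrival = 27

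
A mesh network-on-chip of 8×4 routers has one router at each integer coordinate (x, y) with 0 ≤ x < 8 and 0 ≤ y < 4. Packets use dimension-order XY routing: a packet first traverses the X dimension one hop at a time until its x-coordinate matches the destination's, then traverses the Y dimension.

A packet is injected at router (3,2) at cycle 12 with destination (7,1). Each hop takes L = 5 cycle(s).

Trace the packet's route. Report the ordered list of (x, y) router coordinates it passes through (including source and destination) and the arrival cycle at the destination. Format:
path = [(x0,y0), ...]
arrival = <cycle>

path = [(3,2), (4,2), (5,2), (6,2), (7,2), (7,1)]
arrival = 37

#0 — 3,2 | c12
#1 — 4,2 | c17 | E
#2 — 5,2 | c22 | E
#3 — 6,2 | c27 | E
#4 — 7,2 | c32 | E
#5 — 7,1 | c37 | S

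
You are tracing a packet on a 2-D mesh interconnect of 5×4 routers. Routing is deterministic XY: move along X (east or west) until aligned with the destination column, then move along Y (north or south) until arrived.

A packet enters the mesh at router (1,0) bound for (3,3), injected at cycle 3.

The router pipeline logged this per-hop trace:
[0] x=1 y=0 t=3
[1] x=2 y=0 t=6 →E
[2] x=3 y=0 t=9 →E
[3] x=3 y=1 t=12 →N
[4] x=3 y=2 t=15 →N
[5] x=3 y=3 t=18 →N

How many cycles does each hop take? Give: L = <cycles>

From hop 0 (3) to hop 1 (6): +3 cycles.
That increment is L by definition: L = 3.

L = 3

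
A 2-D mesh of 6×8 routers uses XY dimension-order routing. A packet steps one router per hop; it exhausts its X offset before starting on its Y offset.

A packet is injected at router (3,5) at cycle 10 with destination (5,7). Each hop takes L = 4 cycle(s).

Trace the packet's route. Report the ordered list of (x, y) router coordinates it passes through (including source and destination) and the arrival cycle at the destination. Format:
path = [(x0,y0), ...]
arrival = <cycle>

hop 0: (3,5) @ cyc 10
hop 1: (4,5) @ cyc 14  [E]
hop 2: (5,5) @ cyc 18  [E]
hop 3: (5,6) @ cyc 22  [N]
hop 4: (5,7) @ cyc 26  [N]

path = [(3,5), (4,5), (5,5), (5,6), (5,7)]
arrival = 26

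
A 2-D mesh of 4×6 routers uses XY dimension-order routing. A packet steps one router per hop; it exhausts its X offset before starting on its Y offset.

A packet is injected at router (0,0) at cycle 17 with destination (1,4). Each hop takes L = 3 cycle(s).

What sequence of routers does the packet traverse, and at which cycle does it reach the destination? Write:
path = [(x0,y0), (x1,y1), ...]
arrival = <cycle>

t=17: at (0,0)
t=20: at (1,0) after E
t=23: at (1,1) after N
t=26: at (1,2) after N
t=29: at (1,3) after N
t=32: at (1,4) after N

path = [(0,0), (1,0), (1,1), (1,2), (1,3), (1,4)]
arrival = 32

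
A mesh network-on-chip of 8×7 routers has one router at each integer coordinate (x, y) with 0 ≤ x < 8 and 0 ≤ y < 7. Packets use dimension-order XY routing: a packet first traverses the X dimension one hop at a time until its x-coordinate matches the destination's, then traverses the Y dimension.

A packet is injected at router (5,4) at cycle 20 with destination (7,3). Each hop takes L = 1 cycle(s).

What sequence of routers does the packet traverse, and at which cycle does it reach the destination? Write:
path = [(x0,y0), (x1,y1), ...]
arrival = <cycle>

path = [(5,4), (6,4), (7,4), (7,3)]
arrival = 23

  0. router=(5,4) cycle=20 (inject)
  1. router=(6,4) cycle=21 dir=E
  2. router=(7,4) cycle=22 dir=E
  3. router=(7,3) cycle=23 dir=S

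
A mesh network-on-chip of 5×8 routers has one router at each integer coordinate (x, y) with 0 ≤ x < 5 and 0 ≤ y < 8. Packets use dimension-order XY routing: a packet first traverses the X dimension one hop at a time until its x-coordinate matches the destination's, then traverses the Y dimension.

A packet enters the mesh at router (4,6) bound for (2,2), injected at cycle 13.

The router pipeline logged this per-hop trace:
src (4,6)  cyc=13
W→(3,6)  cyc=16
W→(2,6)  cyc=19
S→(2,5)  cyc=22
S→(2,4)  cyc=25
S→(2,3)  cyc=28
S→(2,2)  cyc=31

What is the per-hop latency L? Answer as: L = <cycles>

L = 3

From hop 0 (13) to hop 1 (16): +3 cycles.
Per-hop latency L = Δcyc = 3.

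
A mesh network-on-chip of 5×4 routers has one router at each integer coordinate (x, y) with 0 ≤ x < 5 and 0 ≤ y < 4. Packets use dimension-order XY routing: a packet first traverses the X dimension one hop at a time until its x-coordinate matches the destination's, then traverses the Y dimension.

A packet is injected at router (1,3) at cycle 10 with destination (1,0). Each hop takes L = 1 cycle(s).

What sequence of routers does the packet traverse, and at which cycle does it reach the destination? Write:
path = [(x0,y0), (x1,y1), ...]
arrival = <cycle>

path = [(1,3), (1,2), (1,1), (1,0)]
arrival = 13

src (1,3)  cyc=10
S→(1,2)  cyc=11
S→(1,1)  cyc=12
S→(1,0)  cyc=13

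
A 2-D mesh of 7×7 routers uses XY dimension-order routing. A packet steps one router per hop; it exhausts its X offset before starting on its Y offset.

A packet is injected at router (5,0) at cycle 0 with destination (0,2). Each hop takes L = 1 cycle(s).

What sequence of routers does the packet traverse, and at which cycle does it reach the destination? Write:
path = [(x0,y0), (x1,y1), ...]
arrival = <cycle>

[0] x=5 y=0 t=0
[1] x=4 y=0 t=1 →W
[2] x=3 y=0 t=2 →W
[3] x=2 y=0 t=3 →W
[4] x=1 y=0 t=4 →W
[5] x=0 y=0 t=5 →W
[6] x=0 y=1 t=6 →N
[7] x=0 y=2 t=7 →N

path = [(5,0), (4,0), (3,0), (2,0), (1,0), (0,0), (0,1), (0,2)]
arrival = 7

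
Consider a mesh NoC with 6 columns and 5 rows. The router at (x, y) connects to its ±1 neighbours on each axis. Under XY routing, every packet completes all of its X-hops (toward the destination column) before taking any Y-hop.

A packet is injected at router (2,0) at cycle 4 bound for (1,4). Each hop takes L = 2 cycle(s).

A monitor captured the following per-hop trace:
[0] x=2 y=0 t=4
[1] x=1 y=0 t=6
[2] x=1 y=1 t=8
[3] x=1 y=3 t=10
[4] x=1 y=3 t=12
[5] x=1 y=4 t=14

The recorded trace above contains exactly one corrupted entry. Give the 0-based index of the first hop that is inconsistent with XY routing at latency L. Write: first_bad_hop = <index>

first_bad_hop = 3

check 1→ d=(-1,0) cyc+2: ok
check 2→ d=(0,1) cyc+2: ok
check 3→ d=(0,2) cyc+2: BAD: non-unit step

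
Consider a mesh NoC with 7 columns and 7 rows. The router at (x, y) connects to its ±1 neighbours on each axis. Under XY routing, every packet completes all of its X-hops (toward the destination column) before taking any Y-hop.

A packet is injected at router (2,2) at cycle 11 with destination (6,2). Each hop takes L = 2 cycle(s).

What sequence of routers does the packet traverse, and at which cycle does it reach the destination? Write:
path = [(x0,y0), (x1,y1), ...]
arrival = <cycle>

[0] x=2 y=2 t=11
[1] x=3 y=2 t=13 →E
[2] x=4 y=2 t=15 →E
[3] x=5 y=2 t=17 →E
[4] x=6 y=2 t=19 →E

path = [(2,2), (3,2), (4,2), (5,2), (6,2)]
arrival = 19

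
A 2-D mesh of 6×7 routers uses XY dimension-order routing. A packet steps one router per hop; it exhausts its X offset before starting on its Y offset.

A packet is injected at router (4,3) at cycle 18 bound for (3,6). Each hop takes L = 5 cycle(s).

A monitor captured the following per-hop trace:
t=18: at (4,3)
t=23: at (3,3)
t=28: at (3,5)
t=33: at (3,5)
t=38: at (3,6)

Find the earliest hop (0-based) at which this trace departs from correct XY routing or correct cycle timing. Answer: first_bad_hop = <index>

first_bad_hop = 2

check 1→ d=(-1,0) cyc+5: ok
check 2→ d=(0,2) cyc+5: BAD: non-unit step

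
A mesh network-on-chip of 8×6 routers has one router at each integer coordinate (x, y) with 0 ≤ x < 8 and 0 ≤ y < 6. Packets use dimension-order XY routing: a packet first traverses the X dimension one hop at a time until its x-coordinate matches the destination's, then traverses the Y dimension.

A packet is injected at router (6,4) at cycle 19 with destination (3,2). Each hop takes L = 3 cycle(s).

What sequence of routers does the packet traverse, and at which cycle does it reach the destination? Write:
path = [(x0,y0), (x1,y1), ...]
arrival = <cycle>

path = [(6,4), (5,4), (4,4), (3,4), (3,3), (3,2)]
arrival = 34

  0. router=(6,4) cycle=19 (inject)
  1. router=(5,4) cycle=22 dir=W
  2. router=(4,4) cycle=25 dir=W
  3. router=(3,4) cycle=28 dir=W
  4. router=(3,3) cycle=31 dir=S
  5. router=(3,2) cycle=34 dir=S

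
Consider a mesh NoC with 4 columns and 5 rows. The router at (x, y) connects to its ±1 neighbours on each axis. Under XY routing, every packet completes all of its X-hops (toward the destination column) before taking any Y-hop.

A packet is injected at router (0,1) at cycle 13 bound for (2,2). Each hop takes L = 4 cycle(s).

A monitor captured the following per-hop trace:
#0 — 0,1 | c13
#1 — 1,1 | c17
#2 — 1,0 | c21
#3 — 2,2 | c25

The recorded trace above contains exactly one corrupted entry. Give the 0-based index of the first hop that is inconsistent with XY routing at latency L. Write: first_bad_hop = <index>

check 1→ d=(1,0) cyc+4: ok
check 2→ d=(0,-1) cyc+4: BAD: Y-move but x=1≠2

first_bad_hop = 2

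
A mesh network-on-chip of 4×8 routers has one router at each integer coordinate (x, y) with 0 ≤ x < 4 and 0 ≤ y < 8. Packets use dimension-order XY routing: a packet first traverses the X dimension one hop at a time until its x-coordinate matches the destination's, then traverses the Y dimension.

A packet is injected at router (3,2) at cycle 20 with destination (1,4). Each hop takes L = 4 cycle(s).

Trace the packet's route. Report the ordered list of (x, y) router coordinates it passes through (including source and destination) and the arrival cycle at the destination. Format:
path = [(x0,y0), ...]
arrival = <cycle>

src (3,2)  cyc=20
W→(2,2)  cyc=24
W→(1,2)  cyc=28
N→(1,3)  cyc=32
N→(1,4)  cyc=36

path = [(3,2), (2,2), (1,2), (1,3), (1,4)]
arrival = 36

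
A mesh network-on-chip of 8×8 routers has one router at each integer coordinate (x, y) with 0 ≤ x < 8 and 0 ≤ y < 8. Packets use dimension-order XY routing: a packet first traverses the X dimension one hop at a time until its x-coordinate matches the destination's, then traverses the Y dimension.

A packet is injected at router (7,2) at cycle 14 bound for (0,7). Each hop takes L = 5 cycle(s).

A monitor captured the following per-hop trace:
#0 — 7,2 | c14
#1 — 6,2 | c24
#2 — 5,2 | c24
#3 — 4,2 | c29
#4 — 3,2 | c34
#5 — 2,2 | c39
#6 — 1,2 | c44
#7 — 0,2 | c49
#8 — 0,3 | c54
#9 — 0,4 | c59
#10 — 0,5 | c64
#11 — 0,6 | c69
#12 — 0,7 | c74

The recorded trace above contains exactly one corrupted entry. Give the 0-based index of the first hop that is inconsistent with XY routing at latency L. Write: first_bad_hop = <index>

first_bad_hop = 1

  1: Δx=-1 Δy=+0 Δt=10 [BAD: Δcyc=10≠L]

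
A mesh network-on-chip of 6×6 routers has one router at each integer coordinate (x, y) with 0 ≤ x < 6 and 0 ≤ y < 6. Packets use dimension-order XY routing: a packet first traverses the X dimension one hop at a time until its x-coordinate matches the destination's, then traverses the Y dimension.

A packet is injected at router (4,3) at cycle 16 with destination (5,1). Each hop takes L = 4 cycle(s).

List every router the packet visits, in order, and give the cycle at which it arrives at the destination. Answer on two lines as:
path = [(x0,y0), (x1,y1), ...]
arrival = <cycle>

path = [(4,3), (5,3), (5,2), (5,1)]
arrival = 28

[0] x=4 y=3 t=16
[1] x=5 y=3 t=20 →E
[2] x=5 y=2 t=24 →S
[3] x=5 y=1 t=28 →S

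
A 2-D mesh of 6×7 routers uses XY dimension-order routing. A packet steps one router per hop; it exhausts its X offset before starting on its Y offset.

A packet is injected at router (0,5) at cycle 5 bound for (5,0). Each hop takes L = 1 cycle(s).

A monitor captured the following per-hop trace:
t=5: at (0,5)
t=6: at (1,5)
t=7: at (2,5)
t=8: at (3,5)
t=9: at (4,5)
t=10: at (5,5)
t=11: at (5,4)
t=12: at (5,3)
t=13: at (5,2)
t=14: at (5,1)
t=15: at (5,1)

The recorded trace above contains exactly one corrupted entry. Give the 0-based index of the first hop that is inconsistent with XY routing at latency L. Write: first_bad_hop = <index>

  1: Δx=+1 Δy=+0 Δt=1 [ok]
  2: Δx=+1 Δy=+0 Δt=1 [ok]
  3: Δx=+1 Δy=+0 Δt=1 [ok]
  4: Δx=+1 Δy=+0 Δt=1 [ok]
  5: Δx=+1 Δy=+0 Δt=1 [ok]
  6: Δx=+0 Δy=-1 Δt=1 [ok]
  7: Δx=+0 Δy=-1 Δt=1 [ok]
  8: Δx=+0 Δy=-1 Δt=1 [ok]
  9: Δx=+0 Δy=-1 Δt=1 [ok]
  10: Δx=+0 Δy=+0 Δt=1 [BAD: non-unit step]

first_bad_hop = 10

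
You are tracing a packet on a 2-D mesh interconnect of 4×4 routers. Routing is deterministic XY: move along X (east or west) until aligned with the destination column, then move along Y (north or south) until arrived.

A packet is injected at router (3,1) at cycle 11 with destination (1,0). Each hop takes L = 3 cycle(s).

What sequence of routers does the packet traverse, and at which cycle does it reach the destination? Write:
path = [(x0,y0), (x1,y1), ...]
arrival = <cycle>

path = [(3,1), (2,1), (1,1), (1,0)]
arrival = 20

#0 — 3,1 | c11
#1 — 2,1 | c14 | W
#2 — 1,1 | c17 | W
#3 — 1,0 | c20 | S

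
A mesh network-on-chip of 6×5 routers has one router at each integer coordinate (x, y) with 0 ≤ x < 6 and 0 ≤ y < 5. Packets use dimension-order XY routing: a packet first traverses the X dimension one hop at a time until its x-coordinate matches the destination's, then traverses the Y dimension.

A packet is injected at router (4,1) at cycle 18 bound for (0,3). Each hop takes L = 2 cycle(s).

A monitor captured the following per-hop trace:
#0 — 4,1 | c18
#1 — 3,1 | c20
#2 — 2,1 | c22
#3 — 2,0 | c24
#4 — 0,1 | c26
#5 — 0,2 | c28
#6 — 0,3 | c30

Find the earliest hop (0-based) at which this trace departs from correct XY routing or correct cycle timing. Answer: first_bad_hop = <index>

first_bad_hop = 3

[1] (-1,+0) / 2c ⇒ ok
[2] (-1,+0) / 2c ⇒ ok
[3] (+0,-1) / 2c ⇒ BAD: Y-move but x=2≠0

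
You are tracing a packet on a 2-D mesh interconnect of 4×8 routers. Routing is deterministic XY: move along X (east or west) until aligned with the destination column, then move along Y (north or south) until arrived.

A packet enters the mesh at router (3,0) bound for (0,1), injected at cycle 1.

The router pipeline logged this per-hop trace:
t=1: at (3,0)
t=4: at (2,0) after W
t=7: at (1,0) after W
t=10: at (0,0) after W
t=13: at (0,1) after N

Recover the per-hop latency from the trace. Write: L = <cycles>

L = 3

From hop 0 (1) to hop 1 (4): +3 cycles.
One hop costs L cycles, so L = 3.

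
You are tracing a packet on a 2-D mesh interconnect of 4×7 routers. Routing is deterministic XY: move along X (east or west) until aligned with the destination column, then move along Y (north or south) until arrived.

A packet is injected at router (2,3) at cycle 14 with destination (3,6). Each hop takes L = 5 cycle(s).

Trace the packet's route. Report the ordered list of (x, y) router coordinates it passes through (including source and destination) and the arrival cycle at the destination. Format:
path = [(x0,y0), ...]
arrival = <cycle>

path = [(2,3), (3,3), (3,4), (3,5), (3,6)]
arrival = 34

hop 0: (2,3) @ cyc 14
hop 1: (3,3) @ cyc 19  [E]
hop 2: (3,4) @ cyc 24  [N]
hop 3: (3,5) @ cyc 29  [N]
hop 4: (3,6) @ cyc 34  [N]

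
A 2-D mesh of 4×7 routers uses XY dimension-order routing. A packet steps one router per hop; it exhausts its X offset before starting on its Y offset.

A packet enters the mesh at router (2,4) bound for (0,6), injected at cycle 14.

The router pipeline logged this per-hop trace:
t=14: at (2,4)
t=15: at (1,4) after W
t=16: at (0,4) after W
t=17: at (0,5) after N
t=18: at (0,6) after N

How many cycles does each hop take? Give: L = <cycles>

L = 1

From hop 0 (14) to hop 1 (15): +1 cycles.
Each hop adds L, hence L = 1.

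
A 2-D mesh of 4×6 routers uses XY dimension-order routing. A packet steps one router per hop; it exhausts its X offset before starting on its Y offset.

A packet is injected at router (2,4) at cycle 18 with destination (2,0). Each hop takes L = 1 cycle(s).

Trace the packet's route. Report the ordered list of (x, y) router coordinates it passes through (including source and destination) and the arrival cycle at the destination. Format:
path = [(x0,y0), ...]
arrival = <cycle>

[0] x=2 y=4 t=18
[1] x=2 y=3 t=19 →S
[2] x=2 y=2 t=20 →S
[3] x=2 y=1 t=21 →S
[4] x=2 y=0 t=22 →S

path = [(2,4), (2,3), (2,2), (2,1), (2,0)]
arrival = 22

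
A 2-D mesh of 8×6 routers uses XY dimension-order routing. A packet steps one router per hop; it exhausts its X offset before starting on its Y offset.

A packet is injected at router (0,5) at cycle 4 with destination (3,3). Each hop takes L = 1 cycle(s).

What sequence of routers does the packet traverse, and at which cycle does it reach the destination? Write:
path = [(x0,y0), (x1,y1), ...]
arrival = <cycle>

hop 0: (0,5) @ cyc 4
hop 1: (1,5) @ cyc 5  [E]
hop 2: (2,5) @ cyc 6  [E]
hop 3: (3,5) @ cyc 7  [E]
hop 4: (3,4) @ cyc 8  [S]
hop 5: (3,3) @ cyc 9  [S]

path = [(0,5), (1,5), (2,5), (3,5), (3,4), (3,3)]
arrival = 9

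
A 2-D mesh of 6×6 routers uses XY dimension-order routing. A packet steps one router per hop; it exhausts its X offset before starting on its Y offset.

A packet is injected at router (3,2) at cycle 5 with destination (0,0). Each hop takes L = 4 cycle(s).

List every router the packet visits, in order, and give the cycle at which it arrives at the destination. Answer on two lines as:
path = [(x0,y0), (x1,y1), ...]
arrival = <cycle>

src (3,2)  cyc=5
W→(2,2)  cyc=9
W→(1,2)  cyc=13
W→(0,2)  cyc=17
S→(0,1)  cyc=21
S→(0,0)  cyc=25

path = [(3,2), (2,2), (1,2), (0,2), (0,1), (0,0)]
arrival = 25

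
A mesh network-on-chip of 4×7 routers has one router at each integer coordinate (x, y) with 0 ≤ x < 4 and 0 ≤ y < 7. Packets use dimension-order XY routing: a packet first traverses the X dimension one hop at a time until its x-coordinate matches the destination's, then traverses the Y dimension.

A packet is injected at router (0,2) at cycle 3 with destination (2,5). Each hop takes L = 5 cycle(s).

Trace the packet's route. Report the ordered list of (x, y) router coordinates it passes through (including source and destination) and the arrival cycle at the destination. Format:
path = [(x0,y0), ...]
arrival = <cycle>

path = [(0,2), (1,2), (2,2), (2,3), (2,4), (2,5)]
arrival = 28

src (0,2)  cyc=3
E→(1,2)  cyc=8
E→(2,2)  cyc=13
N→(2,3)  cyc=18
N→(2,4)  cyc=23
N→(2,5)  cyc=28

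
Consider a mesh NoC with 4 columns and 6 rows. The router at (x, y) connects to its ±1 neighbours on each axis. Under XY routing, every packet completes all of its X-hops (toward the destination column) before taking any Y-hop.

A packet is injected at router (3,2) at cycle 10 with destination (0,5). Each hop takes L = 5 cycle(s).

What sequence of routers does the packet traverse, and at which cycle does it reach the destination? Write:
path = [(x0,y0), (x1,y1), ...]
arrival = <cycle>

[0] x=3 y=2 t=10
[1] x=2 y=2 t=15 →W
[2] x=1 y=2 t=20 →W
[3] x=0 y=2 t=25 →W
[4] x=0 y=3 t=30 →N
[5] x=0 y=4 t=35 →N
[6] x=0 y=5 t=40 →N

path = [(3,2), (2,2), (1,2), (0,2), (0,3), (0,4), (0,5)]
arrival = 40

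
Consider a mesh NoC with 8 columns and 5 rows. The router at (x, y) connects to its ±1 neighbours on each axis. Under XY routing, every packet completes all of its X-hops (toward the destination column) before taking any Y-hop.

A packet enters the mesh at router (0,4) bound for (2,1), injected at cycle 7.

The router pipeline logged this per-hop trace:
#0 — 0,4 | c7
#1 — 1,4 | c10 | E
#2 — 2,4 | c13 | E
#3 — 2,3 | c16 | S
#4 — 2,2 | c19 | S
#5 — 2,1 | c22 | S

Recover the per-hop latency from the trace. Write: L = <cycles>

L = 3

Δcyc across hop 0→1: 10 − 7 = 3.
Each hop adds L, hence L = 3.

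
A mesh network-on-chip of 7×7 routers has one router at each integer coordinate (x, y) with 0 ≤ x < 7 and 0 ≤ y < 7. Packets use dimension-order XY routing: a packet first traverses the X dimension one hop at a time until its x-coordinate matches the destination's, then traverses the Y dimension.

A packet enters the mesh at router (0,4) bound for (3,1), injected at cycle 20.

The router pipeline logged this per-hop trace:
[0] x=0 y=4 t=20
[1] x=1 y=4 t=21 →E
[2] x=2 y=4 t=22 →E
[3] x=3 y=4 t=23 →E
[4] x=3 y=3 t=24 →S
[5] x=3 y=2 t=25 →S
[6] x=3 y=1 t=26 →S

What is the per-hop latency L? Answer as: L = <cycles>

Δcyc across hop 0→1: 21 − 20 = 1.
Per-hop latency L = Δcyc = 1.

L = 1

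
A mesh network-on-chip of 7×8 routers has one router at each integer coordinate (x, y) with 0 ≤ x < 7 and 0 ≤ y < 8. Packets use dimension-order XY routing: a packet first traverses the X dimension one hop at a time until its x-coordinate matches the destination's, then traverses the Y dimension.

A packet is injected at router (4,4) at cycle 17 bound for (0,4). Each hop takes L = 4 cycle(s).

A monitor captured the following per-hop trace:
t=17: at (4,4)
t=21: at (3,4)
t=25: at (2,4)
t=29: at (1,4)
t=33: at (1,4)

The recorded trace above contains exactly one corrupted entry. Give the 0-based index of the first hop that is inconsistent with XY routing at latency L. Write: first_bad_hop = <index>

first_bad_hop = 4

[1] (-1,+0) / 4c ⇒ ok
[2] (-1,+0) / 4c ⇒ ok
[3] (-1,+0) / 4c ⇒ ok
[4] (+0,+0) / 4c ⇒ BAD: non-unit step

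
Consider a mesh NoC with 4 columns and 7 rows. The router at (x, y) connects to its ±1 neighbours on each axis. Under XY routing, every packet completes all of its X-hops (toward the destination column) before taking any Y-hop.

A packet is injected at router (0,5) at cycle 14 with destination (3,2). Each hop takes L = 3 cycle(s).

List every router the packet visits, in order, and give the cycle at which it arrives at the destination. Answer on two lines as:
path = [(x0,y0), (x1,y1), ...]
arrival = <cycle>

path = [(0,5), (1,5), (2,5), (3,5), (3,4), (3,3), (3,2)]
arrival = 32

#0 — 0,5 | c14
#1 — 1,5 | c17 | E
#2 — 2,5 | c20 | E
#3 — 3,5 | c23 | E
#4 — 3,4 | c26 | S
#5 — 3,3 | c29 | S
#6 — 3,2 | c32 | S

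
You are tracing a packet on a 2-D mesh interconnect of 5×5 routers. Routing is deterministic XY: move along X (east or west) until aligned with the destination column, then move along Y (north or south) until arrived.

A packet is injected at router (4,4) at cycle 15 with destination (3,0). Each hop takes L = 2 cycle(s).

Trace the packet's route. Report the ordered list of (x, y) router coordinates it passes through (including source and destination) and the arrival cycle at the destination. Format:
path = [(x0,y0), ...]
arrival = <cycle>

path = [(4,4), (3,4), (3,3), (3,2), (3,1), (3,0)]
arrival = 25

  0. router=(4,4) cycle=15 (inject)
  1. router=(3,4) cycle=17 dir=W
  2. router=(3,3) cycle=19 dir=S
  3. router=(3,2) cycle=21 dir=S
  4. router=(3,1) cycle=23 dir=S
  5. router=(3,0) cycle=25 dir=S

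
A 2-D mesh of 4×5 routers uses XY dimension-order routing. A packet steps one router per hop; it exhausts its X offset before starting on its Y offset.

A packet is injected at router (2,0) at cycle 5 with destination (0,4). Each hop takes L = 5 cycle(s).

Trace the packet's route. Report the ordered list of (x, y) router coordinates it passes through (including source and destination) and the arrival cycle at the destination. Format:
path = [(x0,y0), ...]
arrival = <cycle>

t=5: at (2,0)
t=10: at (1,0) after W
t=15: at (0,0) after W
t=20: at (0,1) after N
t=25: at (0,2) after N
t=30: at (0,3) after N
t=35: at (0,4) after N

path = [(2,0), (1,0), (0,0), (0,1), (0,2), (0,3), (0,4)]
arrival = 35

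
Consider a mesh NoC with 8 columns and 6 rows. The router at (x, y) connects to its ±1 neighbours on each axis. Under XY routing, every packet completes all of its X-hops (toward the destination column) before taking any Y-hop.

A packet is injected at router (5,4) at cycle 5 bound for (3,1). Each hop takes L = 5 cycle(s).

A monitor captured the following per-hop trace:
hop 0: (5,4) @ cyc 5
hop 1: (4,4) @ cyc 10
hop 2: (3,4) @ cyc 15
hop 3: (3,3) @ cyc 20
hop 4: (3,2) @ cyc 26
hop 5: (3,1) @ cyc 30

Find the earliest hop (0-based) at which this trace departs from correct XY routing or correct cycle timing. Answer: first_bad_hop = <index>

hop 1: step (-1,+0), +5 cyc — ok
hop 2: step (-1,+0), +5 cyc — ok
hop 3: step (+0,-1), +5 cyc — ok
hop 4: step (+0,-1), +6 cyc — BAD: Δcyc=6≠L

first_bad_hop = 4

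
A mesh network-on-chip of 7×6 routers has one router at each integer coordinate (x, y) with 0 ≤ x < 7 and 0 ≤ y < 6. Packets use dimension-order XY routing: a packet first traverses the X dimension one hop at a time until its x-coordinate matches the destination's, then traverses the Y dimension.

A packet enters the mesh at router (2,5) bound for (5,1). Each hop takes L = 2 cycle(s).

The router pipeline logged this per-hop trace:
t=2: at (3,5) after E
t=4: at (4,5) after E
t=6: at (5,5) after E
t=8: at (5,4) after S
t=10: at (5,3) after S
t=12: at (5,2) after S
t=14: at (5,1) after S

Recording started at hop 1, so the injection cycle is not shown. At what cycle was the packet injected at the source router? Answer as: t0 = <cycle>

The first recorded entry is hop 1 at cycle 2.
Subtract one hop: t0 = 2 − 2 = 0.

t0 = 0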